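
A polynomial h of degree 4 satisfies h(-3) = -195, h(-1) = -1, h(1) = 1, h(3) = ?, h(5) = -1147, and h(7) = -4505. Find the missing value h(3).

The 5 known points determine the degree-4 polynomial uniquely.
Write h(s) = as^4 + bs^3 + cs^2 + ds + e. Substituting each data point gives a linear system:
  81a - 27b + 9c - 3d + e = -195
  a - b + c - d + e = -1
  a + b + c + d + e = 1
  625a + 125b + 25c + 5d + e = -1147
  2401a + 343b + 49c + 7d + e = -4505
Solving the system yields a = -2, b = 1, c = -1, d = 0, e = 3.
So h(s) = -2s^4 + s^3 - s^2 + 3.
Then h(3) = -141.

-141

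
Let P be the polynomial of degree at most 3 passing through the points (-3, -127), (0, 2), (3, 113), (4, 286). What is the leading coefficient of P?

5

Write P(t) = at^3 + bt^2 + ct + d. Substituting each data point gives a linear system:
  -27a + 9b - 3c + d = -127
  d = 2
  27a + 9b + 3c + d = 113
  64a + 16b + 4c + d = 286
Solving the system yields a = 5, b = -1, c = -5, d = 2.
So P(t) = 5t^3 - t^2 - 5t + 2.
The leading coefficient is 5.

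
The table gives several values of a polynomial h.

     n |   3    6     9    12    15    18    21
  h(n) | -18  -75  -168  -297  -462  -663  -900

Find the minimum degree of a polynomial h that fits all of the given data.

2

Forward differences of the values at n = 3, 6, 9, 12, 15, 18, 21:
  h  : -18  -75  -168  -297  -462  -663  -900
  Δ  : -57  -93  -129  -165  -201  -237
  Δ^2: -36  -36  -36  -36  -36
  Δ^3: 0  0  0  0
  Δ^4: 0  0  0
  Δ^5: 0  0
  Δ^6: 0
The second differences are constant (-36) and nonzero, while all higher differences vanish, so the minimal degree is 2.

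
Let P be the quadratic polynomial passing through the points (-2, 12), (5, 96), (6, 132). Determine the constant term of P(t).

6

Write P(t) = at^2 + bt + c. Substituting each data point gives a linear system:
  4a - 2b + c = 12
  25a + 5b + c = 96
  36a + 6b + c = 132
Solving the system yields a = 3, b = 3, c = 6.
So P(t) = 3t^2 + 3t + 6.
The constant term is 6.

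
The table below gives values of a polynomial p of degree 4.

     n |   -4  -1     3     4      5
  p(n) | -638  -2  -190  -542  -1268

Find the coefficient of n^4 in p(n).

Write p(n) = an^4 + bn^3 + cn^2 + dn + e. Substituting each data point gives a linear system:
  256a - 64b + 16c - 4d + e = -638
  a - b + c - d + e = -2
  81a + 27b + 9c + 3d + e = -190
  256a + 64b + 16c + 4d + e = -542
  625a + 125b + 25c + 5d + e = -1268
Solving the system yields a = -2, b = 1, c = -5, d = -4, e = 2.
So p(n) = -2n⁴ + n³ - 5n² - 4n + 2.
The leading coefficient is -2.

-2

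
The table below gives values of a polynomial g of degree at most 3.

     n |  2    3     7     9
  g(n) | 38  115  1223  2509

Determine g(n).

g(n) = 3n^3 + 4n^2 - 2

Using the Lagrange interpolation formula with nodes 2, 3, 7, 9:
  L_0(n) = (n - 3)(n - 7)(n - 9) / -35
  L_1(n) = (n - 2)(n - 7)(n - 9) / 24
  L_2(n) = (n - 2)(n - 3)(n - 9) / -40
  L_3(n) = (n - 2)(n - 3)(n - 7) / 84
Then g(n) = 38·L_0(n) + 115·L_1(n) + 1223·L_2(n) + 2509·L_3(n).
Expanding and collecting terms gives g(n) = 3n^3 + 4n^2 - 2.
Check: g(2) = 38. ✓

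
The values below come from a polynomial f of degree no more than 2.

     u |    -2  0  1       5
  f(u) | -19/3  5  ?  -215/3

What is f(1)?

5/3

The 3 known points determine the degree-2 polynomial uniquely.
Write f(u) = au^2 + bu + c. Substituting each data point gives a linear system:
  4a - 2b + c = -19/3
  c = 5
  25a + 5b + c = -215/3
Solving the system yields a = -3, b = -1/3, c = 5.
So f(u) = -3u² - (1/3)u + 5.
Then f(1) = 5/3.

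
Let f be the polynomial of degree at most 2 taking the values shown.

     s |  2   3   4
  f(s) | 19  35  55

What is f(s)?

f(s) = 2s^2 + 6s - 1

Write f(s) = as^2 + bs + c. Substituting each data point gives a linear system:
  4a + 2b + c = 19
  9a + 3b + c = 35
  16a + 4b + c = 55
Solving the system yields a = 2, b = 6, c = -1.
So f(s) = 2s^2 + 6s - 1.
Check: f(3) = 35. ✓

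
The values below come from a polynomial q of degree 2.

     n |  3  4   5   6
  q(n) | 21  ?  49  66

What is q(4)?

The 3 known points determine the degree-2 polynomial uniquely.
Write q(n) = an^2 + bn + c. Substituting each data point gives a linear system:
  9a + 3b + c = 21
  25a + 5b + c = 49
  36a + 6b + c = 66
Solving the system yields a = 1, b = 6, c = -6.
So q(n) = n² + 6n - 6.
Then q(4) = 34.

34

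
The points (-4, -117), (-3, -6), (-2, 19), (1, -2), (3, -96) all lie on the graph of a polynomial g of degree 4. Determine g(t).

Write g(t) = at^4 + bt^3 + ct^2 + dt + e. Substituting each data point gives a linear system:
  256a - 64b + 16c - 4d + e = -117
  81a - 27b + 9c - 3d + e = -6
  16a - 8b + 4c - 2d + e = 19
  a + b + c + d + e = -2
  81a + 27b + 9c + 3d + e = -96
Solving the system yields a = -1, b = -1, c = 3, d = -6, e = 3.
So g(t) = -t⁴ - t³ + 3t² - 6t + 3.
Check: g(-2) = 19. ✓

g(t) = -t^4 - t^3 + 3t^2 - 6t + 3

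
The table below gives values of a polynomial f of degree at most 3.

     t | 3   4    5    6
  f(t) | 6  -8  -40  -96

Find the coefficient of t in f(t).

2

Write f(t) = at^3 + bt^2 + ct + d. Substituting each data point gives a linear system:
  27a + 9b + 3c + d = 6
  64a + 16b + 4c + d = -8
  125a + 25b + 5c + d = -40
  216a + 36b + 6c + d = -96
Solving the system yields a = -1, b = 3, c = 2, d = 0.
So f(t) = -t^3 + 3t^2 + 2t.
The coefficient of t is 2.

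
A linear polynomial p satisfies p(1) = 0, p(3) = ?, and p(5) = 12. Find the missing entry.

6

On equispaced nodes a degree-1 polynomial has vanishing second forward difference, so
  p(1) - 2·p(3) + p(5) = 0.
Substituting the known values and solving for p(3):
  -2·p(3) = -12
  p(3) = 6.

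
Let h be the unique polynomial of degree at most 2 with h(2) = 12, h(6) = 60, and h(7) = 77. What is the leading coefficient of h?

Write h(u) = au^2 + bu + c. Substituting each data point gives a linear system:
  4a + 2b + c = 12
  36a + 6b + c = 60
  49a + 7b + c = 77
Solving the system yields a = 1, b = 4, c = 0.
So h(u) = u^2 + 4u.
The leading coefficient is 1.

1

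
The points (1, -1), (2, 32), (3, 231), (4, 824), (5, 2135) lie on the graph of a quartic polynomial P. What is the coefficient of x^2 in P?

-5

Write P(x) = ax^4 + bx^3 + cx^2 + dx + e. Substituting each data point gives a linear system:
  a + b + c + d + e = -1
  16a + 8b + 4c + 2d + e = 32
  81a + 27b + 9c + 3d + e = 231
  256a + 64b + 16c + 4d + e = 824
  625a + 125b + 25c + 5d + e = 2135
Solving the system yields a = 4, b = -2, c = -5, d = 2, e = 0.
So P(x) = 4x^4 - 2x^3 - 5x^2 + 2x.
The coefficient of x^2 is -5.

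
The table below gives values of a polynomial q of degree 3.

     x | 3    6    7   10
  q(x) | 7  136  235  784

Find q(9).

Write q(x) = ax^3 + bx^2 + cx + d. Substituting each data point gives a linear system:
  27a + 9b + 3c + d = 7
  216a + 36b + 6c + d = 136
  343a + 49b + 7c + d = 235
  1000a + 100b + 10c + d = 784
Solving the system yields a = 1, b = -2, c = -2, d = 4.
So q(x) = x^3 - 2x^2 - 2x + 4.
Then q(9) = 553.

553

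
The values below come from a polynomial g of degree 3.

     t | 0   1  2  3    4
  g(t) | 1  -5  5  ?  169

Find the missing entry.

55

The 4 known points determine the degree-3 polynomial uniquely.
Write g(t) = at^3 + bt^2 + ct + d. Substituting each data point gives a linear system:
  d = 1
  a + b + c + d = -5
  8a + 4b + 2c + d = 5
  64a + 16b + 4c + d = 169
Solving the system yields a = 4, b = -4, c = -6, d = 1.
So g(t) = 4t^3 - 4t^2 - 6t + 1.
Then g(3) = 55.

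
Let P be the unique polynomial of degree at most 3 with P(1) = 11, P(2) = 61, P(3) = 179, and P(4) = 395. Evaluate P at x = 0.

-1

Write P(x) = ax^3 + bx^2 + cx + d. Substituting each data point gives a linear system:
  a + b + c + d = 11
  8a + 4b + 2c + d = 61
  27a + 9b + 3c + d = 179
  64a + 16b + 4c + d = 395
Solving the system yields a = 5, b = 4, c = 3, d = -1.
So P(x) = 5x³ + 4x² + 3x - 1.
Then P(0) = -1.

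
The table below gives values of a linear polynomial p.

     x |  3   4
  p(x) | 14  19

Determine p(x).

Write p(x) = ax + b. Substituting each data point gives a linear system:
  3a + b = 14
  4a + b = 19
Solving the system yields a = 5, b = -1.
So p(x) = 5x - 1.
Check: p(4) = 19. ✓

p(x) = 5x - 1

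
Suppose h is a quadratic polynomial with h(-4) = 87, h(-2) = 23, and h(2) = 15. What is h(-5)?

134

Using the Lagrange interpolation formula with nodes -4, -2, 2:
  L_0(t) = (t + 2)(t - 2) / 12
  L_1(t) = (t + 4)(t - 2) / -8
  L_2(t) = (t + 4)(t + 2) / 24
Then h(t) = 87·L_0(t) + 23·L_1(t) + 15·L_2(t).
Expanding and collecting terms gives h(t) = 5t^2 - 2t - 1.
Evaluating at t = -5: h(-5) = 134.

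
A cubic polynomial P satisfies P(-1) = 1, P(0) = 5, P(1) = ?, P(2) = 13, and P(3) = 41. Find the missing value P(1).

5

The 4 known points determine the degree-3 polynomial uniquely.
Write P(x) = ax^3 + bx^2 + cx + d. Substituting each data point gives a linear system:
  -a + b - c + d = 1
  d = 5
  8a + 4b + 2c + d = 13
  27a + 9b + 3c + d = 41
Solving the system yields a = 2, b = -2, c = 0, d = 5.
So P(x) = 2x^3 - 2x^2 + 5.
Then P(1) = 5.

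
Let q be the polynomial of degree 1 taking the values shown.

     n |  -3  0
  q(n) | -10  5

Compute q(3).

Using the Lagrange interpolation formula with nodes -3, 0:
  L_0(n) = n / -3
  L_1(n) = (n + 3) / 3
Then q(n) = -10·L_0(n) + 5·L_1(n).
Expanding and collecting terms gives q(n) = 5n + 5.
Evaluating at n = 3: q(3) = 20.

20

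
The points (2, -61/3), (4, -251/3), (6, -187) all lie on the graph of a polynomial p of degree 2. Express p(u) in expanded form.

p(u) = -5u^2 - (5/3)u + 3

Write p(u) = au^2 + bu + c. Substituting each data point gives a linear system:
  4a + 2b + c = -61/3
  16a + 4b + c = -251/3
  36a + 6b + c = -187
Solving the system yields a = -5, b = -5/3, c = 3.
So p(u) = -5u^2 - (5/3)u + 3.
Check: p(2) = -61/3. ✓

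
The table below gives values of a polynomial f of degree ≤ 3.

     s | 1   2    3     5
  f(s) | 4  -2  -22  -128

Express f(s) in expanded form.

Write f(s) = as^3 + bs^2 + cs + d. Substituting each data point gives a linear system:
  a + b + c + d = 4
  8a + 4b + 2c + d = -2
  27a + 9b + 3c + d = -22
  125a + 25b + 5c + d = -128
Solving the system yields a = -1, b = -1, c = 4, d = 2.
So f(s) = -s^3 - s^2 + 4s + 2.
Check: f(2) = -2. ✓

f(s) = -s^3 - s^2 + 4s + 2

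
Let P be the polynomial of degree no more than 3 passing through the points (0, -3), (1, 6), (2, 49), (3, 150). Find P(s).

P(s) = 4s^3 + 5s^2 - 3

Write P(s) = as^3 + bs^2 + cs + d. Substituting each data point gives a linear system:
  d = -3
  a + b + c + d = 6
  8a + 4b + 2c + d = 49
  27a + 9b + 3c + d = 150
Solving the system yields a = 4, b = 5, c = 0, d = -3.
So P(s) = 4s³ + 5s² - 3.
Check: P(1) = 6. ✓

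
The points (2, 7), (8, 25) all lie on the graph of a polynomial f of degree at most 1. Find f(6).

19

Write f(x) = ax + b. Substituting each data point gives a linear system:
  2a + b = 7
  8a + b = 25
Solving the system yields a = 3, b = 1.
So f(x) = 3x + 1.
Then f(6) = 19.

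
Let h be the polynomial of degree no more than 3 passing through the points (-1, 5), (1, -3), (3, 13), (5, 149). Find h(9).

Using the Lagrange interpolation formula with nodes -1, 1, 3, 5:
  L_0(x) = (x - 1)(x - 3)(x - 5) / -48
  L_1(x) = (x + 1)(x - 3)(x - 5) / 16
  L_2(x) = (x + 1)(x - 1)(x - 5) / -16
  L_3(x) = (x + 1)(x - 1)(x - 3) / 48
Then h(x) = 5·L_0(x) - 3·L_1(x) + 13·L_2(x) + 149·L_3(x).
Expanding and collecting terms gives h(x) = 2x^3 - 3x^2 - 6x + 4.
Evaluating at x = 9: h(9) = 1165.

1165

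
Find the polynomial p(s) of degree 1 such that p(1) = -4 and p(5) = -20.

Using the Lagrange interpolation formula with nodes 1, 5:
  L_0(s) = (s - 5) / -4
  L_1(s) = (s - 1) / 4
Then p(s) = -4·L_0(s) - 20·L_1(s).
Expanding and collecting terms gives p(s) = -4s.
Check: p(1) = -4. ✓

p(s) = -4s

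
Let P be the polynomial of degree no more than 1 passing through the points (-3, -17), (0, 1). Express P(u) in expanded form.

Using the Lagrange interpolation formula with nodes -3, 0:
  L_0(u) = u / -3
  L_1(u) = (u + 3) / 3
Then P(u) = -17·L_0(u) + 1·L_1(u).
Expanding and collecting terms gives P(u) = 6u + 1.
Check: P(0) = 1. ✓

P(u) = 6u + 1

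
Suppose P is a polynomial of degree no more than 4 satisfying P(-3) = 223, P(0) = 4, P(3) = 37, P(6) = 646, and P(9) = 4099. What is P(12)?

Write P(x) = ax^4 + bx^3 + cx^2 + dx + e. Substituting each data point gives a linear system:
  81a - 27b + 9c - 3d + e = 223
  e = 4
  81a + 27b + 9c + 3d + e = 37
  1296a + 216b + 36c + 6d + e = 646
  6561a + 729b + 81c + 9d + e = 4099
Solving the system yields a = 1, b = -4, c = 5, d = 5, e = 4.
So P(x) = x⁴ - 4x³ + 5x² + 5x + 4.
Then P(12) = 14608.

14608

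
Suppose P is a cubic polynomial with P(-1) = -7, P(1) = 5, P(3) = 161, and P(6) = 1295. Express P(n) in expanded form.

Using the Lagrange interpolation formula with nodes -1, 1, 3, 6:
  L_0(n) = (n - 1)(n - 3)(n - 6) / -56
  L_1(n) = (n + 1)(n - 3)(n - 6) / 20
  L_2(n) = (n + 1)(n - 1)(n - 6) / -24
  L_3(n) = (n + 1)(n - 1)(n - 3) / 105
Then P(n) = -7·L_0(n) + 5·L_1(n) + 161·L_2(n) + 1295·L_3(n).
Expanding and collecting terms gives P(n) = 6n^3 - 1.
Check: P(3) = 161. ✓

P(n) = 6n^3 - 1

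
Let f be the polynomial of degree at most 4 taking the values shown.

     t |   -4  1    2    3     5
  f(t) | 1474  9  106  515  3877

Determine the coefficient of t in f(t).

0

Write f(t) = at^4 + bt^3 + ct^2 + dt + e. Substituting each data point gives a linear system:
  256a - 64b + 16c - 4d + e = 1474
  a + b + c + d + e = 9
  16a + 8b + 4c + 2d + e = 106
  81a + 27b + 9c + 3d + e = 515
  625a + 125b + 25c + 5d + e = 3877
Solving the system yields a = 6, b = 1, c = 0, d = 0, e = 2.
So f(t) = 6t^4 + t^3 + 2.
The coefficient of t is 0.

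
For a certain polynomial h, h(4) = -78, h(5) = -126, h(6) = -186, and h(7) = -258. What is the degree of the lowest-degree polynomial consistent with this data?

Forward differences of the values at u = 4, 5, 6, 7:
  h  : -78  -126  -186  -258
  Δ  : -48  -60  -72
  Δ^2: -12  -12
  Δ^3: 0
The second differences are constant (-12) and nonzero, while all higher differences vanish, so the minimal degree is 2.

2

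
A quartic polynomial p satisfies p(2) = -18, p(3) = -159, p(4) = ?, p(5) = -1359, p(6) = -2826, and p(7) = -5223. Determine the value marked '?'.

On equispaced nodes a degree-4 polynomial has vanishing fifth forward difference, so
  - p(2) + 5·p(3) - 10·p(4) + 10·p(5) - 5·p(6) + p(7) = 0.
Substituting the known values and solving for p(4):
  -10·p(4) = 5460
  p(4) = -546.

-546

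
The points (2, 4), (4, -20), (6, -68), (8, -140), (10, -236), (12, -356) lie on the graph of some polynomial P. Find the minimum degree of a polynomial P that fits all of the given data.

2

Forward differences of the values at s = 2, 4, 6, 8, 10, 12:
  P  : 4  -20  -68  -140  -236  -356
  Δ  : -24  -48  -72  -96  -120
  Δ^2: -24  -24  -24  -24
  Δ^3: 0  0  0
  Δ^4: 0  0
  Δ^5: 0
The second differences are constant (-24) and nonzero, while all higher differences vanish, so the minimal degree is 2.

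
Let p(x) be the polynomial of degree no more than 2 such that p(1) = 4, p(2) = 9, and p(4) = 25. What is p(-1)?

0

Write p(x) = ax^2 + bx + c. Substituting each data point gives a linear system:
  a + b + c = 4
  4a + 2b + c = 9
  16a + 4b + c = 25
Solving the system yields a = 1, b = 2, c = 1.
So p(x) = x^2 + 2x + 1.
Then p(-1) = 0.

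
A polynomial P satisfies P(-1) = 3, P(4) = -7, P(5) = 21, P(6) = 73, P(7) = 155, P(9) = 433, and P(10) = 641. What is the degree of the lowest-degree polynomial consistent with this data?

Divided differences on the nodes -1, 4, 5, 6, 7, 9, 10:
  order 0: 3  -7  21  73  155  433  641
  order 1: -2  28  52  82  139  208
  order 2: 5  12  15  19  23
  order 3: 1  1  1  1
  order 4: 0  0  0
  order 5: 0  0
  order 6: 0
The order-3 divided differences are all 1 (nonzero) and every higher order vanishes, so the data lies on a polynomial of degree exactly 3.

3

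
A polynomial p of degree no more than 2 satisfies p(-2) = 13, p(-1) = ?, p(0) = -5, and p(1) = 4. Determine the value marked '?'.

On equispaced nodes a degree-2 polynomial has vanishing third forward difference, so
  - p(-2) + 3·p(-1) - 3·p(0) + p(1) = 0.
Substituting the known values and solving for p(-1):
  3·p(-1) = -6
  p(-1) = -2.

-2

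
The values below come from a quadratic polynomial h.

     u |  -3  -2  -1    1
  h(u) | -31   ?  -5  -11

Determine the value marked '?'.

-14

The 3 known points determine the degree-2 polynomial uniquely.
Write h(u) = au^2 + bu + c. Substituting each data point gives a linear system:
  9a - 3b + c = -31
  a - b + c = -5
  a + b + c = -11
Solving the system yields a = -4, b = -3, c = -4.
So h(u) = -4u^2 - 3u - 4.
Then h(-2) = -14.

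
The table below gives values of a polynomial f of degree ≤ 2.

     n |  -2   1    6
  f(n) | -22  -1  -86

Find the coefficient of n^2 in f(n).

Write f(n) = an^2 + bn + c. Substituting each data point gives a linear system:
  4a - 2b + c = -22
  a + b + c = -1
  36a + 6b + c = -86
Solving the system yields a = -3, b = 4, c = -2.
So f(n) = -3n² + 4n - 2.
The leading coefficient is -3.

-3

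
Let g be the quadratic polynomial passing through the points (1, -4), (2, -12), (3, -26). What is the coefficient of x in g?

1

Write g(x) = ax^2 + bx + c. Substituting each data point gives a linear system:
  a + b + c = -4
  4a + 2b + c = -12
  9a + 3b + c = -26
Solving the system yields a = -3, b = 1, c = -2.
So g(x) = -3x^2 + x - 2.
The coefficient of x is 1.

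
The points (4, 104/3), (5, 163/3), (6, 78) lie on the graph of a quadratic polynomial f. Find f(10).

638/3

Forward differences of the values at u = 4, 5, 6:
  f  : 104/3  163/3  78
  Δ  : 59/3  71/3
  Δ^2: 4
The second differences are constant, confirming degree 2.
Interpolating (Newton forward form) and evaluating at u = 10 gives f(10) = 638/3.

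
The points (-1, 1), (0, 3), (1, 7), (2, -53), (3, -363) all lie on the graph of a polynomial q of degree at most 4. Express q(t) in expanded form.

Write q(t) = at^4 + bt^3 + ct^2 + dt + e. Substituting each data point gives a linear system:
  a - b + c - d + e = 1
  e = 3
  a + b + c + d + e = 7
  16a + 8b + 4c + 2d + e = -53
  81a + 27b + 9c + 3d + e = -363
Solving the system yields a = -5, b = -1, c = 6, d = 4, e = 3.
So q(t) = -5t^4 - t^3 + 6t^2 + 4t + 3.
Check: q(1) = 7. ✓

q(t) = -5t^4 - t^3 + 6t^2 + 4t + 3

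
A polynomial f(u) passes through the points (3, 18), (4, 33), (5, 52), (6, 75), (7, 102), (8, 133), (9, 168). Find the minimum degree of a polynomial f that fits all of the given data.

Forward differences of the values at u = 3, 4, 5, 6, 7, 8, 9:
  f  : 18  33  52  75  102  133  168
  Δ  : 15  19  23  27  31  35
  Δ^2: 4  4  4  4  4
  Δ^3: 0  0  0  0
  Δ^4: 0  0  0
  Δ^5: 0  0
  Δ^6: 0
The second differences are constant (4) and nonzero, while all higher differences vanish, so the minimal degree is 2.

2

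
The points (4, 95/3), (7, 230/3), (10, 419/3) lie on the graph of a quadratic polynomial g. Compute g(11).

Using the Lagrange interpolation formula with nodes 4, 7, 10:
  L_0(n) = (n - 7)(n - 10) / 18
  L_1(n) = (n - 4)(n - 10) / -9
  L_2(n) = (n - 4)(n - 7) / 18
Then g(n) = 95/3·L_0(n) + 230/3·L_1(n) + 419/3·L_2(n).
Expanding and collecting terms gives g(n) = n^2 + 4n - 1/3.
Evaluating at n = 11: g(11) = 494/3.

494/3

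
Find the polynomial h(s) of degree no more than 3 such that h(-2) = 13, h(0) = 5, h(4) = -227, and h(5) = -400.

Write h(s) = as^3 + bs^2 + cs + d. Substituting each data point gives a linear system:
  -8a + 4b - 2c + d = 13
  d = 5
  64a + 16b + 4c + d = -227
  125a + 25b + 5c + d = -400
Solving the system yields a = -2, b = -5, c = -6, d = 5.
So h(s) = -2s^3 - 5s^2 - 6s + 5.
Check: h(0) = 5. ✓

h(s) = -2s^3 - 5s^2 - 6s + 5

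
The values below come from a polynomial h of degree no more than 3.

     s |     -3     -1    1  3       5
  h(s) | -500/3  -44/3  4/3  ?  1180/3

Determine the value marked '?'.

The 4 known points determine the degree-3 polynomial uniquely.
Write h(s) = as^3 + bs^2 + cs + d. Substituting each data point gives a linear system:
  -27a + 9b - 3c + d = -500/3
  -a + b - c + d = -44/3
  a + b + c + d = 4/3
  125a + 25b + 5c + d = 1180/3
Solving the system yields a = 4, b = -5, c = 4, d = -5/3.
So h(s) = 4s^3 - 5s^2 + 4s - 5/3.
Then h(3) = 220/3.

220/3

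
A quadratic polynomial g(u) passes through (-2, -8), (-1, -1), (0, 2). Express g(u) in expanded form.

Write g(u) = au^2 + bu + c. Substituting each data point gives a linear system:
  4a - 2b + c = -8
  a - b + c = -1
  c = 2
Solving the system yields a = -2, b = 1, c = 2.
So g(u) = -2u² + u + 2.
Check: g(-2) = -8. ✓

g(u) = -2u^2 + u + 2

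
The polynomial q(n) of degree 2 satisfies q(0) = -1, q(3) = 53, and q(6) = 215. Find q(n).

Write q(n) = an^2 + bn + c. Substituting each data point gives a linear system:
  c = -1
  9a + 3b + c = 53
  36a + 6b + c = 215
Solving the system yields a = 6, b = 0, c = -1.
So q(n) = 6n^2 - 1.
Check: q(0) = -1. ✓

q(n) = 6n^2 - 1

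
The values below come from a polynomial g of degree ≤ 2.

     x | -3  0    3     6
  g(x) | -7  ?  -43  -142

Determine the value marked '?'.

2

On equispaced nodes a degree-2 polynomial has vanishing third forward difference, so
  - g(-3) + 3·g(0) - 3·g(3) + g(6) = 0.
Substituting the known values and solving for g(0):
  3·g(0) = 6
  g(0) = 2.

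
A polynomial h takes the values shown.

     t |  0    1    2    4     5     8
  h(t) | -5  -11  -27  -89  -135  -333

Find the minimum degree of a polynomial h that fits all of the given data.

2

Divided differences on the nodes 0, 1, 2, 4, 5, 8:
  order 0: -5  -11  -27  -89  -135  -333
  order 1: -6  -16  -31  -46  -66
  order 2: -5  -5  -5  -5
  order 3: 0  0  0
  order 4: 0  0
  order 5: 0
The order-2 divided differences are all -5 (nonzero) and every higher order vanishes, so the data lies on a polynomial of degree exactly 2.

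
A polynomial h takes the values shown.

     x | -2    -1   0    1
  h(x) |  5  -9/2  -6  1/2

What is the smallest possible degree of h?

Forward differences of the values at x = -2, -1, 0, 1:
  h  : 5  -9/2  -6  1/2
  Δ  : -19/2  -3/2  13/2
  Δ^2: 8  8
  Δ^3: 0
The second differences are constant (8) and nonzero, while all higher differences vanish, so the minimal degree is 2.

2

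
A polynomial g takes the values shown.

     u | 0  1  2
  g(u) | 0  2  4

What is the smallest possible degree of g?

Forward differences of the values at u = 0, 1, 2:
  g  : 0  2  4
  Δ  : 2  2
  Δ^2: 0
The first differences are constant (2) and nonzero, while all higher differences vanish, so the minimal degree is 1.

1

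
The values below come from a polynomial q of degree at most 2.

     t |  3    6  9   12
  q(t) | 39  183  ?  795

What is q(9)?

On equispaced nodes a degree-2 polynomial has vanishing third forward difference, so
  - q(3) + 3·q(6) - 3·q(9) + q(12) = 0.
Substituting the known values and solving for q(9):
  -3·q(9) = -1305
  q(9) = 435.

435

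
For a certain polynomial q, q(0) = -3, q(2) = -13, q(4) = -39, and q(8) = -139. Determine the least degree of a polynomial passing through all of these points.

2

Divided differences on the nodes 0, 2, 4, 8:
  order 0: -3  -13  -39  -139
  order 1: -5  -13  -25
  order 2: -2  -2
  order 3: 0
The order-2 divided differences are all -2 (nonzero) and every higher order vanishes, so the data lies on a polynomial of degree exactly 2.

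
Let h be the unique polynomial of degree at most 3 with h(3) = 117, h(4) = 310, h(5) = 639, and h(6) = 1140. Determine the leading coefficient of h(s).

6

Write h(s) = as^3 + bs^2 + cs + d. Substituting each data point gives a linear system:
  27a + 9b + 3c + d = 117
  64a + 16b + 4c + d = 310
  125a + 25b + 5c + d = 639
  216a + 36b + 6c + d = 1140
Solving the system yields a = 6, b = -4, c = -1, d = -6.
So h(s) = 6s^3 - 4s^2 - s - 6.
The leading coefficient is 6.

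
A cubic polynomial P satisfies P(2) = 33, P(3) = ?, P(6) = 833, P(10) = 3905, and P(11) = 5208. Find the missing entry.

104

The 4 known points determine the degree-3 polynomial uniquely.
Write P(s) = as^3 + bs^2 + cs + d. Substituting each data point gives a linear system:
  8a + 4b + 2c + d = 33
  216a + 36b + 6c + d = 833
  1000a + 100b + 10c + d = 3905
  1331a + 121b + 11c + d = 5208
Solving the system yields a = 4, b = -1, c = 0, d = 5.
So P(s) = 4s^3 - s^2 + 5.
Then P(3) = 104.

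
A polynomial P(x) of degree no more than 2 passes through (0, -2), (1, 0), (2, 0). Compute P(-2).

-12

Using the Lagrange interpolation formula with nodes 0, 1, 2:
  L_0(x) = (x - 1)(x - 2) / 2
  L_1(x) = x(x - 2) / -1
  L_2(x) = x(x - 1) / 2
Then P(x) = -2·L_0(x) + 0·L_1(x) + 0·L_2(x).
Expanding and collecting terms gives P(x) = -x^2 + 3x - 2.
Evaluating at x = -2: P(-2) = -12.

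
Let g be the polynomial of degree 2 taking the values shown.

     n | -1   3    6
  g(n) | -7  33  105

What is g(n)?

Write g(n) = an^2 + bn + c. Substituting each data point gives a linear system:
  a - b + c = -7
  9a + 3b + c = 33
  36a + 6b + c = 105
Solving the system yields a = 2, b = 6, c = -3.
So g(n) = 2n^2 + 6n - 3.
Check: g(6) = 105. ✓

g(n) = 2n^2 + 6n - 3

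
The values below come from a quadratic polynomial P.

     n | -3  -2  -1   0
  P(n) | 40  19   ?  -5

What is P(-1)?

On equispaced nodes a degree-2 polynomial has vanishing third forward difference, so
  - P(-3) + 3·P(-2) - 3·P(-1) + P(0) = 0.
Substituting the known values and solving for P(-1):
  -3·P(-1) = -12
  P(-1) = 4.

4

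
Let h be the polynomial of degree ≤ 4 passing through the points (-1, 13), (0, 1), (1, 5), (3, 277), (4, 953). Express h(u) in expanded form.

h(u) = 5u^4 - 6u^3 + 3u^2 + 2u + 1

Write h(u) = au^4 + bu^3 + cu^2 + du + e. Substituting each data point gives a linear system:
  a - b + c - d + e = 13
  e = 1
  a + b + c + d + e = 5
  81a + 27b + 9c + 3d + e = 277
  256a + 64b + 16c + 4d + e = 953
Solving the system yields a = 5, b = -6, c = 3, d = 2, e = 1.
So h(u) = 5u^4 - 6u^3 + 3u^2 + 2u + 1.
Check: h(0) = 1. ✓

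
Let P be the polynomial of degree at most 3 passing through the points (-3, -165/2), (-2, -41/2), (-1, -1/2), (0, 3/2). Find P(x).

P(x) = 4x^3 + 3x^2 + x + 3/2

Using the Lagrange interpolation formula with nodes -3, -2, -1, 0:
  L_0(x) = (x + 2)(x + 1)x / -6
  L_1(x) = (x + 3)(x + 1)x / 2
  L_2(x) = (x + 3)(x + 2)x / -2
  L_3(x) = (x + 3)(x + 2)(x + 1) / 6
Then P(x) = -165/2·L_0(x) - 41/2·L_1(x) - 1/2·L_2(x) + 3/2·L_3(x).
Expanding and collecting terms gives P(x) = 4x³ + 3x² + x + 3/2.
Check: P(-3) = -165/2. ✓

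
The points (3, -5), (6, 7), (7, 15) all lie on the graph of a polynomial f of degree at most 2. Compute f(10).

Write f(s) = as^2 + bs + c. Substituting each data point gives a linear system:
  9a + 3b + c = -5
  36a + 6b + c = 7
  49a + 7b + c = 15
Solving the system yields a = 1, b = -5, c = 1.
So f(s) = s² - 5s + 1.
Then f(10) = 51.

51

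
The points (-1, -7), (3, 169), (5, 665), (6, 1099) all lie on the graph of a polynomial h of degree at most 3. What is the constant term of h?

-5

Write h(t) = at^3 + bt^2 + ct + d. Substituting each data point gives a linear system:
  -a + b - c + d = -7
  27a + 9b + 3c + d = 169
  125a + 25b + 5c + d = 665
  216a + 36b + 6c + d = 1099
Solving the system yields a = 4, b = 6, c = 4, d = -5.
So h(t) = 4t^3 + 6t^2 + 4t - 5.
The constant term is -5.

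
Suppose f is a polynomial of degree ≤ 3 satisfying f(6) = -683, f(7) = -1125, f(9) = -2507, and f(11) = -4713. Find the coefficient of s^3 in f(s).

Write f(s) = as^3 + bs^2 + cs + d. Substituting each data point gives a linear system:
  216a + 36b + 6c + d = -683
  343a + 49b + 7c + d = -1125
  729a + 81b + 9c + d = -2507
  1331a + 121b + 11c + d = -4713
Solving the system yields a = -4, b = 5, c = 1, d = -5.
So f(s) = -4s³ + 5s² + s - 5.
The leading coefficient is -4.

-4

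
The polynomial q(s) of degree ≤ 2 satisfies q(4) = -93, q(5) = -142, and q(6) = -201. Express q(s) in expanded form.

q(s) = -5s^2 - 4s + 3

Using the Lagrange interpolation formula with nodes 4, 5, 6:
  L_0(s) = (s - 5)(s - 6) / 2
  L_1(s) = (s - 4)(s - 6) / -1
  L_2(s) = (s - 4)(s - 5) / 2
Then q(s) = -93·L_0(s) - 142·L_1(s) - 201·L_2(s).
Expanding and collecting terms gives q(s) = -5s² - 4s + 3.
Check: q(5) = -142. ✓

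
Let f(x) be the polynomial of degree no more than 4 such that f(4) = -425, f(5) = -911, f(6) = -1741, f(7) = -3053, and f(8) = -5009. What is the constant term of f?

-1

Write f(x) = ax^4 + bx^3 + cx^2 + dx + e. Substituting each data point gives a linear system:
  256a + 64b + 16c + 4d + e = -425
  625a + 125b + 25c + 5d + e = -911
  1296a + 216b + 36c + 6d + e = -1741
  2401a + 343b + 49c + 7d + e = -3053
  4096a + 512b + 64c + 8d + e = -5009
Solving the system yields a = -1, b = -1, c = -6, d = -2, e = -1.
So f(x) = -x^4 - x^3 - 6x^2 - 2x - 1.
The constant term is -1.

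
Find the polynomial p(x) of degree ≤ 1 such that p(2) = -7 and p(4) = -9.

p(x) = -x - 5

Using the Lagrange interpolation formula with nodes 2, 4:
  L_0(x) = (x - 4) / -2
  L_1(x) = (x - 2) / 2
Then p(x) = -7·L_0(x) - 9·L_1(x).
Expanding and collecting terms gives p(x) = -x - 5.
Check: p(2) = -7. ✓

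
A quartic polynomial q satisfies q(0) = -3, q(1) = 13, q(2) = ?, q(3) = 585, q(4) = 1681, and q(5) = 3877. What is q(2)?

139

On equispaced nodes a degree-4 polynomial has vanishing fifth forward difference, so
  - q(0) + 5·q(1) - 10·q(2) + 10·q(3) - 5·q(4) + q(5) = 0.
Substituting the known values and solving for q(2):
  -10·q(2) = -1390
  q(2) = 139.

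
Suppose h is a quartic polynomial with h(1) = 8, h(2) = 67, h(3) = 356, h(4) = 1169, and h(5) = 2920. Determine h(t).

Write h(t) = at^4 + bt^3 + ct^2 + dt + e. Substituting each data point gives a linear system:
  a + b + c + d + e = 8
  16a + 8b + 4c + 2d + e = 67
  81a + 27b + 9c + 3d + e = 356
  256a + 64b + 16c + 4d + e = 1169
  625a + 125b + 25c + 5d + e = 2920
Solving the system yields a = 5, b = -1, c = -4, d = 3, e = 5.
So h(t) = 5t^4 - t^3 - 4t^2 + 3t + 5.
Check: h(5) = 2920. ✓

h(t) = 5t^4 - t^3 - 4t^2 + 3t + 5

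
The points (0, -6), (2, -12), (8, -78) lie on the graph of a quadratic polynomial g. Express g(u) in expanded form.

g(u) = -u^2 - u - 6

Using the Lagrange interpolation formula with nodes 0, 2, 8:
  L_0(u) = (u - 2)(u - 8) / 16
  L_1(u) = u(u - 8) / -12
  L_2(u) = u(u - 2) / 48
Then g(u) = -6·L_0(u) - 12·L_1(u) - 78·L_2(u).
Expanding and collecting terms gives g(u) = -u² - u - 6.
Check: g(8) = -78. ✓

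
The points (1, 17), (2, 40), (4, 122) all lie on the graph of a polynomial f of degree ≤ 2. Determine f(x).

f(x) = 6x^2 + 5x + 6

Using the Lagrange interpolation formula with nodes 1, 2, 4:
  L_0(x) = (x - 2)(x - 4) / 3
  L_1(x) = (x - 1)(x - 4) / -2
  L_2(x) = (x - 1)(x - 2) / 6
Then f(x) = 17·L_0(x) + 40·L_1(x) + 122·L_2(x).
Expanding and collecting terms gives f(x) = 6x² + 5x + 6.
Check: f(1) = 17. ✓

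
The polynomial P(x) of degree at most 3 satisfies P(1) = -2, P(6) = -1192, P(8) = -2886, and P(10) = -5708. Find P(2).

Write P(x) = ax^3 + bx^2 + cx + d. Substituting each data point gives a linear system:
  a + b + c + d = -2
  216a + 36b + 6c + d = -1192
  512a + 64b + 8c + d = -2886
  1000a + 100b + 10c + d = -5708
Solving the system yields a = -6, b = 3, c = -1, d = 2.
So P(x) = -6x³ + 3x² - x + 2.
Then P(2) = -36.

-36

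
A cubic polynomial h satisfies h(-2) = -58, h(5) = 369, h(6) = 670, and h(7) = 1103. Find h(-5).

Write h(u) = au^3 + bu^2 + cu + d. Substituting each data point gives a linear system:
  -8a + 4b - 2c + d = -58
  125a + 25b + 5c + d = 369
  216a + 36b + 6c + d = 670
  343a + 49b + 7c + d = 1103
Solving the system yields a = 4, b = -6, c = 3, d = 4.
So h(u) = 4u^3 - 6u^2 + 3u + 4.
Then h(-5) = -661.

-661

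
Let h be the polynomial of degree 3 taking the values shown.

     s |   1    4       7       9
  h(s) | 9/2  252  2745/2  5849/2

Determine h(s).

Write h(s) = as^3 + bs^2 + cs + d. Substituting each data point gives a linear system:
  a + b + c + d = 9/2
  64a + 16b + 4c + d = 252
  343a + 49b + 7c + d = 2745/2
  729a + 81b + 9c + d = 5849/2
Solving the system yields a = 4, b = 1/2, c = -4, d = 4.
So h(s) = 4s³ + (1/2)s² - 4s + 4.
Check: h(4) = 252. ✓

h(s) = 4s^3 + (1/2)s^2 - 4s + 4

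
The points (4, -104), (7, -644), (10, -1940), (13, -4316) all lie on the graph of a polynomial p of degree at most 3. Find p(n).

Write p(n) = an^3 + bn^2 + cn + d. Substituting each data point gives a linear system:
  64a + 16b + 4c + d = -104
  343a + 49b + 7c + d = -644
  1000a + 100b + 10c + d = -1940
  2197a + 169b + 13c + d = -4316
Solving the system yields a = -2, b = 0, c = 6, d = 0.
So p(n) = -2n^3 + 6n.
Check: p(7) = -644. ✓

p(n) = -2n^3 + 6n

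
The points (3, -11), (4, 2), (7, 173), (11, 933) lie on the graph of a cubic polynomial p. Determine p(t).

Using the Lagrange interpolation formula with nodes 3, 4, 7, 11:
  L_0(t) = (t - 4)(t - 7)(t - 11) / -32
  L_1(t) = (t - 3)(t - 7)(t - 11) / 21
  L_2(t) = (t - 3)(t - 4)(t - 11) / -48
  L_3(t) = (t - 3)(t - 4)(t - 7) / 224
Then p(t) = -11·L_0(t) + 2·L_1(t) + 173·L_2(t) + 933·L_3(t).
Expanding and collecting terms gives p(t) = t^3 - 3t^2 - 3t - 2.
Check: p(7) = 173. ✓

p(t) = t^3 - 3t^2 - 3t - 2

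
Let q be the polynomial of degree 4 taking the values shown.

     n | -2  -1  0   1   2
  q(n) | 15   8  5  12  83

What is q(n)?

Using the Lagrange interpolation formula with nodes -2, -1, 0, 1, 2:
  L_0(n) = (n + 1)n(n - 1)(n - 2) / 24
  L_1(n) = (n + 2)n(n - 1)(n - 2) / -6
  L_2(n) = (n + 2)(n + 1)(n - 1)(n - 2) / 4
  L_3(n) = (n + 2)(n + 1)n(n - 2) / -6
  L_4(n) = (n + 2)(n + 1)n(n - 1) / 24
Then q(n) = 15·L_0(n) + 8·L_1(n) + 5·L_2(n) + 12·L_3(n) + 83·L_4(n).
Expanding and collecting terms gives q(n) = 2n^4 + 5n^3 + 3n^2 - 3n + 5.
Check: q(0) = 5. ✓

q(n) = 2n^4 + 5n^3 + 3n^2 - 3n + 5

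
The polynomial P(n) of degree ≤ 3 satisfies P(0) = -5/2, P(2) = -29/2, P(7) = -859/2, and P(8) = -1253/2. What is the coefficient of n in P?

Write P(n) = an^3 + bn^2 + cn + d. Substituting each data point gives a linear system:
  d = -5/2
  8a + 4b + 2c + d = -29/2
  343a + 49b + 7c + d = -859/2
  512a + 64b + 8c + d = -1253/2
Solving the system yields a = -1, b = -2, c = 2, d = -5/2.
So P(n) = -n^3 - 2n^2 + 2n - 5/2.
The coefficient of n is 2.

2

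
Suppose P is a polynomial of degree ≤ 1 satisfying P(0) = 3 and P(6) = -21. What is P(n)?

Using the Lagrange interpolation formula with nodes 0, 6:
  L_0(n) = (n - 6) / -6
  L_1(n) = n / 6
Then P(n) = 3·L_0(n) - 21·L_1(n).
Expanding and collecting terms gives P(n) = -4n + 3.
Check: P(0) = 3. ✓

P(n) = -4n + 3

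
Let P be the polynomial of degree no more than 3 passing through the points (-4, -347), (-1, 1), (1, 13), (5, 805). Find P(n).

Using the Lagrange interpolation formula with nodes -4, -1, 1, 5:
  L_0(n) = (n + 1)(n - 1)(n - 5) / -135
  L_1(n) = (n + 4)(n - 1)(n - 5) / 36
  L_2(n) = (n + 4)(n + 1)(n - 5) / -40
  L_3(n) = (n + 4)(n + 1)(n - 1) / 216
Then P(n) = -347·L_0(n) + 1·L_1(n) + 13·L_2(n) + 805·L_3(n).
Expanding and collecting terms gives P(n) = 6n^3 + 2n^2 + 5.
Check: P(-1) = 1. ✓

P(n) = 6n^3 + 2n^2 + 5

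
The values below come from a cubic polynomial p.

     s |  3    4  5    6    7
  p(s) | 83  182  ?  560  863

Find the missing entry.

337

The 4 known points determine the degree-3 polynomial uniquely.
Write p(s) = as^3 + bs^2 + cs + d. Substituting each data point gives a linear system:
  27a + 9b + 3c + d = 83
  64a + 16b + 4c + d = 182
  216a + 36b + 6c + d = 560
  343a + 49b + 7c + d = 863
Solving the system yields a = 2, b = 4, c = -3, d = 2.
So p(s) = 2s^3 + 4s^2 - 3s + 2.
Then p(5) = 337.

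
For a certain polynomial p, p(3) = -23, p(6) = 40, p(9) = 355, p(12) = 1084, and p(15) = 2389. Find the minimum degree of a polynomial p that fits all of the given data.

3

Forward differences of the values at x = 3, 6, 9, 12, 15:
  p  : -23  40  355  1084  2389
  Δ  : 63  315  729  1305
  Δ^2: 252  414  576
  Δ^3: 162  162
  Δ^4: 0
The third differences are constant (162) and nonzero, while all higher differences vanish, so the minimal degree is 3.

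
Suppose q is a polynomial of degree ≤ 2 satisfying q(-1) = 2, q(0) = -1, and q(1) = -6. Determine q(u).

Using the Lagrange interpolation formula with nodes -1, 0, 1:
  L_0(u) = u(u - 1) / 2
  L_1(u) = (u + 1)(u - 1) / -1
  L_2(u) = (u + 1)u / 2
Then q(u) = 2·L_0(u) - 1·L_1(u) - 6·L_2(u).
Expanding and collecting terms gives q(u) = -u² - 4u - 1.
Check: q(1) = -6. ✓

q(u) = -u^2 - 4u - 1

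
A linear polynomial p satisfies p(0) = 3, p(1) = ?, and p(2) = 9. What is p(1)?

6

On equispaced nodes a degree-1 polynomial has vanishing second forward difference, so
  p(0) - 2·p(1) + p(2) = 0.
Substituting the known values and solving for p(1):
  -2·p(1) = -12
  p(1) = 6.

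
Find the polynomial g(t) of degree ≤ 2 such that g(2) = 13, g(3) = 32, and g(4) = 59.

Write g(t) = at^2 + bt + c. Substituting each data point gives a linear system:
  4a + 2b + c = 13
  9a + 3b + c = 32
  16a + 4b + c = 59
Solving the system yields a = 4, b = -1, c = -1.
So g(t) = 4t^2 - t - 1.
Check: g(2) = 13. ✓

g(t) = 4t^2 - t - 1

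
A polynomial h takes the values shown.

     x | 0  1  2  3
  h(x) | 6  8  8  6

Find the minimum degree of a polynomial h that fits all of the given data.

Forward differences of the values at x = 0, 1, 2, 3:
  h  : 6  8  8  6
  Δ  : 2  0  -2
  Δ^2: -2  -2
  Δ^3: 0
The second differences are constant (-2) and nonzero, while all higher differences vanish, so the minimal degree is 2.

2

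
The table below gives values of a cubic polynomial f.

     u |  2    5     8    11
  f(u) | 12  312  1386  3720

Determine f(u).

Using the Lagrange interpolation formula with nodes 2, 5, 8, 11:
  L_0(u) = (u - 5)(u - 8)(u - 11) / -162
  L_1(u) = (u - 2)(u - 8)(u - 11) / 54
  L_2(u) = (u - 2)(u - 5)(u - 11) / -54
  L_3(u) = (u - 2)(u - 5)(u - 8) / 162
Then f(u) = 12·L_0(u) + 312·L_1(u) + 1386·L_2(u) + 3720·L_3(u).
Expanding and collecting terms gives f(u) = 3u³ - 2u² - 3u + 2.
Check: f(11) = 3720. ✓

f(u) = 3u^3 - 2u^2 - 3u + 2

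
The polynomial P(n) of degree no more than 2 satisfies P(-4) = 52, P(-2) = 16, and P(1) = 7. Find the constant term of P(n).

Write P(n) = an^2 + bn + c. Substituting each data point gives a linear system:
  16a - 4b + c = 52
  4a - 2b + c = 16
  a + b + c = 7
Solving the system yields a = 3, b = 0, c = 4.
So P(n) = 3n^2 + 4.
The constant term is 4.

4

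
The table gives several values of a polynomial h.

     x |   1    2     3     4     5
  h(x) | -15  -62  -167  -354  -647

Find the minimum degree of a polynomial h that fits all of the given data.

Forward differences of the values at x = 1, 2, 3, 4, 5:
  h  : -15  -62  -167  -354  -647
  Δ  : -47  -105  -187  -293
  Δ^2: -58  -82  -106
  Δ^3: -24  -24
  Δ^4: 0
The third differences are constant (-24) and nonzero, while all higher differences vanish, so the minimal degree is 3.

3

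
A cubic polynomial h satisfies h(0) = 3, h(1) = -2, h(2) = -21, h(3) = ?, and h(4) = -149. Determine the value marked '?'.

-66

On equispaced nodes a degree-3 polynomial has vanishing fourth forward difference, so
  h(0) - 4·h(1) + 6·h(2) - 4·h(3) + h(4) = 0.
Substituting the known values and solving for h(3):
  -4·h(3) = 264
  h(3) = -66.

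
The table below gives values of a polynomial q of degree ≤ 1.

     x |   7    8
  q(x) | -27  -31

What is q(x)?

q(x) = -4x + 1

Write q(x) = ax + b. Substituting each data point gives a linear system:
  7a + b = -27
  8a + b = -31
Solving the system yields a = -4, b = 1.
So q(x) = -4x + 1.
Check: q(8) = -31. ✓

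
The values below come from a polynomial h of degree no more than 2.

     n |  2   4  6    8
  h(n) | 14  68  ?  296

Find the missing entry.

The 3 known points determine the degree-2 polynomial uniquely.
Write h(n) = an^2 + bn + c. Substituting each data point gives a linear system:
  4a + 2b + c = 14
  16a + 4b + c = 68
  64a + 8b + c = 296
Solving the system yields a = 5, b = -3, c = 0.
So h(n) = 5n^2 - 3n.
Then h(6) = 162.

162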